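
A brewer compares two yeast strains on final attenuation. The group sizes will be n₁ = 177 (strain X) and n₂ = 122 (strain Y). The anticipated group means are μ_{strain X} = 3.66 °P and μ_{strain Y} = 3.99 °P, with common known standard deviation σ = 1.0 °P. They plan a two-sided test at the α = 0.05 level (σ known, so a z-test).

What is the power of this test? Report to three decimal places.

Standardized effect: d = |μ_{strain X} − μ_{strain Y}| / σ = |3.66 − 3.99| / 1.0 = 0.3300
Noncentrality parameter: δ = d / √(1/n₁ + 1/n₂) = 0.3300 / √(1/177 + 1/122) = 2.8044
Critical value for a two-sided test at α = 0.05: z_{α/2} = 1.960.
Power = Φ(δ − 1.960) + Φ(−δ − 1.960) = Φ(0.844) + Φ(-4.764) = 0.8008 + 0.0000 = 0.8008.

Power ≈ 0.801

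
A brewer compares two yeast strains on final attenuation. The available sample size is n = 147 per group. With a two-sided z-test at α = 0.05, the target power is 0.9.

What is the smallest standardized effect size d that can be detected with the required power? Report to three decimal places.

d ≈ 0.378

Required noncentrality: δ = z_{0.025} + z_{0.10} = 1.960 + 1.282 = 3.242.
(Lower-tail contribution to power is negligible for δ > 0.)
δ = d·√(n/2) ⇒ d = δ/√(n/2) = 3.242/√(147/2) = 0.3781.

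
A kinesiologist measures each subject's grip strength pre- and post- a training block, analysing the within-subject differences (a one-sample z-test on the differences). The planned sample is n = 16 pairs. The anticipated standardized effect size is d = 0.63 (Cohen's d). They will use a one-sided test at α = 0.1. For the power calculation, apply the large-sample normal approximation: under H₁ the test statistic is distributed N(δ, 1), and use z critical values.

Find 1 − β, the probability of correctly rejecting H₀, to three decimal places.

Noncentrality parameter: δ = d·√n = 0.63 × √16 = 2.5200
One-sided α = 0.1 → critical value z_{0.1} = 1.282.
Power = Φ(δ − 1.282) = Φ(1.238) = 0.8922.

Power ≈ 0.892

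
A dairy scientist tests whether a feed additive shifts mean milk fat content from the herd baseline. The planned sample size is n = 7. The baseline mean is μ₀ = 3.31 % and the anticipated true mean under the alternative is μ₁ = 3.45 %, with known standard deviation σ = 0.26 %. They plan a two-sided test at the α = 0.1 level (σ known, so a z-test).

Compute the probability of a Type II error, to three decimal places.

β ≈ 0.586

Standardized effect: d = |μ₁ − μ₀| / σ = |3.45 − 3.31| / 0.26 = 0.5385
Noncentrality parameter: δ = d·√n = 0.5385 × √7 = 1.4246
Two-sided α = 0.1 → critical value z_{0.05} = 1.645.
Power = Φ(δ − 1.645) + Φ(−δ − 1.645) = Φ(-0.220) + Φ(-3.069) = 0.4129 + 0.0011 = 0.4139.
Type II error: β = 1 − power = 1 − 0.4139 = 0.5861.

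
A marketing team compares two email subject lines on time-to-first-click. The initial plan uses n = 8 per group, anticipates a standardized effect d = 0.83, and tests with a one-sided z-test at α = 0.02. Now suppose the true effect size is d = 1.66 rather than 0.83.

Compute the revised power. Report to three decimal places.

With d = 1.66: δ = d·√(n/2) = 1.66 × √(8/2) = 3.3200. Critical value z_{0.02} = 2.054.
Revised power = P(Z > 2.054 − δ) = Φ(1.266) = 0.8973.

Power ≈ 0.897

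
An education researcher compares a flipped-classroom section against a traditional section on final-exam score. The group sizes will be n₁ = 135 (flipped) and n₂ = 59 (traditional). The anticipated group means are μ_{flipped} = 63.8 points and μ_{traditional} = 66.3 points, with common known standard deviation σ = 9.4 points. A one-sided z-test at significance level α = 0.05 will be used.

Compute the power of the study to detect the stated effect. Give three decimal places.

Standardized effect: d = |μ_{flipped} − μ_{traditional}| / σ = |63.8 − 66.3| / 9.4 = 0.2660
Noncentrality parameter: δ = d / √(1/n₁ + 1/n₂) = 0.2660 / √(1/135 + 1/59) = 1.7041
Critical value for a one-sided test at α = 0.05: z_α = 1.645.
Power = P(Z > 1.645 − δ) = Φ(0.059) = 0.5236.

Power ≈ 0.524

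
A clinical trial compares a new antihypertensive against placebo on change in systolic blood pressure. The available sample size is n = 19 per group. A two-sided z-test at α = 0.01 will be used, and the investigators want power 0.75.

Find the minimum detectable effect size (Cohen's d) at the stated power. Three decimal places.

Need Φ(δ − 2.576) = 0.75, so δ = 2.576 + 0.674 = 3.250.
(The second rejection-region term Φ(−δ − z_{α/2}) is negligible and dropped.)
δ = d·√(n/2) ⇒ d = δ/√(n/2) = 3.250/√(19/2) = 1.0545.

d ≈ 1.055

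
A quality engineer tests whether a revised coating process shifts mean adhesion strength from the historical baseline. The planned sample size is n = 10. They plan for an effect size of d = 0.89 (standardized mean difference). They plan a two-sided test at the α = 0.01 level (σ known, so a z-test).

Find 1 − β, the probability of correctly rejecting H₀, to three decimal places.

Noncentrality parameter: δ = d·√n = 0.89 × √10 = 2.8144
Two-sided α = 0.01 → critical value z_{0.005} = 2.576.
Power = Φ(δ − 2.576) + Φ(−δ − 2.576) = Φ(0.239) + Φ(-5.390) = 0.5943 + 0.0000 = 0.5943.

Power ≈ 0.594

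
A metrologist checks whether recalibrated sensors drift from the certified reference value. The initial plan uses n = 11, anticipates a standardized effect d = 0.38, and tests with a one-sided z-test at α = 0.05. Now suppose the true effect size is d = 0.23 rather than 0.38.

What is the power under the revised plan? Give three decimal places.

Power ≈ 0.189

With d = 0.23: δ = d·√n = 0.23 × √11 = 0.7628. Critical value z_{0.05} = 1.645.
Revised power = P(Z > 1.645 − δ) = Φ(-0.882) = 0.1889.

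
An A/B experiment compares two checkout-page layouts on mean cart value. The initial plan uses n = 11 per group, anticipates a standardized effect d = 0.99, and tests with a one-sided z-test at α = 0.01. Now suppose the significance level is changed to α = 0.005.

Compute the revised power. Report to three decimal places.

Power ≈ 0.400

δ = d·√(n/2) = 0.99 × √(11/2) = 2.3218 (unchanged). New critical value: z_{0.005} = 2.576.
Revised power = Φ(δ − 2.576) = Φ(-0.254) = 0.3997.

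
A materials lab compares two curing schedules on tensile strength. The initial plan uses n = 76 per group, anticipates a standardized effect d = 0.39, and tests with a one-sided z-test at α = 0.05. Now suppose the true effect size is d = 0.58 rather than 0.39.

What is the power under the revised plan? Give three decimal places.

With d = 0.58: δ = d·√(n/2) = 0.58 × √(76/2) = 3.5754. Critical value z_{0.05} = 1.645.
Revised power = P(Z > 1.645 − δ) = Φ(1.931) = 0.9732.

Power ≈ 0.973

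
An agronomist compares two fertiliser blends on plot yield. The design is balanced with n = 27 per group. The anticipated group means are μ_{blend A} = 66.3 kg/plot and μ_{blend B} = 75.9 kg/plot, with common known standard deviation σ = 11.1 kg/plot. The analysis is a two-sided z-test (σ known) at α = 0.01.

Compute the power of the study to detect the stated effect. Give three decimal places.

Standardized effect: d = |μ_{blend A} − μ_{blend B}| / σ = |66.3 − 75.9| / 11.1 = 0.8649
Noncentrality parameter: δ = d·√(n/2) = 0.8649 × √(27/2) = 3.1777
Critical value for a two-sided test at α = 0.01: z_{α/2} = 2.576.
Power = Φ(δ − 2.576) + Φ(−δ − 2.576) = Φ(0.602) + Φ(-5.754) = 0.7264 + 0.0000 = 0.7264.

Power ≈ 0.726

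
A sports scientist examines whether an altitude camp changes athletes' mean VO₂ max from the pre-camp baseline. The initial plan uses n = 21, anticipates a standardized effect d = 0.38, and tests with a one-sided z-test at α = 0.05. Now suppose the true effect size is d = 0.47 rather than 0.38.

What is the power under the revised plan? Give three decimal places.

Power ≈ 0.695

With d = 0.47: δ = d·√n = 0.47 × √21 = 2.1538. Critical value z_{0.05} = 1.645.
Revised power = Φ(δ − 1.645) = Φ(0.509) = 0.6946.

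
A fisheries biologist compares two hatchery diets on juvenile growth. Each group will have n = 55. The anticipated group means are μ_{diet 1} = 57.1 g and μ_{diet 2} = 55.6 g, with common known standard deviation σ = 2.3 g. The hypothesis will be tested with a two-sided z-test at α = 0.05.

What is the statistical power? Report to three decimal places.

Standardized effect: d = |μ_{diet 1} − μ_{diet 2}| / σ = |57.1 − 55.6| / 2.3 = 0.6522
Noncentrality parameter: δ = d·√(n/2) = 0.6522 × √(55/2) = 3.4200
Two-sided α = 0.05 → critical value z_{0.025} = 1.960.
Power = Φ(δ − 1.960) + Φ(−δ − 1.960) = Φ(1.460) + Φ(-5.380) = 0.9279 + 0.0000 = 0.9279.

Power ≈ 0.928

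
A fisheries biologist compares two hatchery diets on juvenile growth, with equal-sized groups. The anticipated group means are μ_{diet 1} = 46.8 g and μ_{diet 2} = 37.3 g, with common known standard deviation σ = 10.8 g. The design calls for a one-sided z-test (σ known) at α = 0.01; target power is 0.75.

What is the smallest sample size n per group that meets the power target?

Standardized effect: d = |μ_{diet 1} − μ_{diet 2}| / σ = |46.8 − 37.3| / 10.8 = 0.8796
For power 0.75 need Φ(δ − z_{0.01}) = 0.75, so δ = z_{0.01} + z_{0.25} = 2.326 + 0.674 = 3.001.
δ = d·√(n/2) ⇒ n = 2(δ/d)² = 2 × (3.001 / 0.8796)² = 23.28.
Round up to the next whole unit.

n = 24 per group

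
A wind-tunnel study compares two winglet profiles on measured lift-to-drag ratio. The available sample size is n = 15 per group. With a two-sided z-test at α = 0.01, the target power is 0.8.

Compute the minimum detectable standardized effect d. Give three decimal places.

d ≈ 1.248

Need Φ(δ − 2.576) = 0.8, so δ = 2.576 + 0.842 = 3.417.
(The second rejection-region term Φ(−δ − z_{α/2}) is negligible and dropped.)
δ = d·√(n/2) ⇒ d = δ/√(n/2) = 3.417/√(15/2) = 1.2479.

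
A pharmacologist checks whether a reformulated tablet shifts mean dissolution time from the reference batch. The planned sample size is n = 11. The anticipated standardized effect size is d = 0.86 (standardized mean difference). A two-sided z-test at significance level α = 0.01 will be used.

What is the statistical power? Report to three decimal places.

Power ≈ 0.609

Noncentrality parameter: λ = d·√n = 0.86 × √11 = 2.8523
Critical value for a two-sided test at α = 0.01: z_{α/2} = 2.576.
Power = Φ(λ − 2.576) + Φ(−λ − 2.576) = Φ(0.276) + Φ(-5.428) = 0.6089 + 0.0000 = 0.6089.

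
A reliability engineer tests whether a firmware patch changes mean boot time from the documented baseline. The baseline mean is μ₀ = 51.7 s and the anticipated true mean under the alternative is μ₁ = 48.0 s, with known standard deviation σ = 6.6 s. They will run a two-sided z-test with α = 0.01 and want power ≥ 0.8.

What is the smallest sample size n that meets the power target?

Standardized effect: d = |μ₁ − μ₀| / σ = |48.0 − 51.7| / 6.6 = 0.5606
For power 0.8 need Φ(δ − z_{0.005}) = 0.8, so δ = z_{0.005} + z_{0.20} = 2.576 + 0.842 = 3.417.
(Ignoring the negligible lower-tail rejection probability gives the usual closed-form inversion.)
δ = d·√n ⇒ n = (δ/d)² = (3.417 / 0.5606)² = 37.16.
Rounding up, n = 38.

n = 38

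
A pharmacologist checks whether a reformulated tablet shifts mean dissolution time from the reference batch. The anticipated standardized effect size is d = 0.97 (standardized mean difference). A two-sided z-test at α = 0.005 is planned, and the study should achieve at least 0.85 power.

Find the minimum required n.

n = 16

For power 0.85 need Φ(δ − z_{0.0025}) = 0.85, so δ = z_{0.0025} + z_{0.15} = 2.807 + 1.036 = 3.843.
(For δ > 0 the lower-tail rejection region contributes negligibly to power, so the one-term inversion is standard.)
δ = d·√n ⇒ n = (δ/d)² = (3.843 / 0.97)² = 15.70.
Round up to the next whole unit.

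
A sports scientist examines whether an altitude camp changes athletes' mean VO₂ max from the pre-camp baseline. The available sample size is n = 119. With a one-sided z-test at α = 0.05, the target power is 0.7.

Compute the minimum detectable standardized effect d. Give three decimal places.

Need Φ(δ − 1.645) = 0.7, so δ = 1.645 + 0.524 = 2.169.
δ = d·√n ⇒ d = δ/√n = 2.169/√119 = 0.1989.

d ≈ 0.199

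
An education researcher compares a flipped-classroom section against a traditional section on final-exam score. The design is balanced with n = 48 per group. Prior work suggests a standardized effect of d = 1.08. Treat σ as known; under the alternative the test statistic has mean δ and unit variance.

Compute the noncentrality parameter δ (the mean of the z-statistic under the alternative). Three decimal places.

δ ≈ 5.291

δ = d·√(n/2) = 1.08 × √(48/2) = 5.2909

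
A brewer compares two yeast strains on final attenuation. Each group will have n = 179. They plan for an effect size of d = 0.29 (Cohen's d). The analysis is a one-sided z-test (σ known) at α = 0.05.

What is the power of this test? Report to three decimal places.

Power ≈ 0.864

Noncentrality parameter: δ = d·√(n/2) = 0.29 × √(179/2) = 2.7435
One-sided α = 0.05 → critical value z_{0.05} = 1.645.
Power = P(Z > 1.645 − δ) = Φ(1.099) = 0.8640.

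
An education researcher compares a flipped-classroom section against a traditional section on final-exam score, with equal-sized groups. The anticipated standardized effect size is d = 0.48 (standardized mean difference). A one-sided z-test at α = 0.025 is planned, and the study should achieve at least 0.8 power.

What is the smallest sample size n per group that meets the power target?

n = 69 per group

For power 0.8 need Φ(δ − z_{0.025}) = 0.8, so δ = z_{0.025} + z_{0.20} = 1.960 + 0.842 = 2.802.
δ = d·√(n/2) ⇒ n = 2(δ/d)² = 2 × (2.802 / 0.48)² = 68.13.
Rounding up, n = 69 per group.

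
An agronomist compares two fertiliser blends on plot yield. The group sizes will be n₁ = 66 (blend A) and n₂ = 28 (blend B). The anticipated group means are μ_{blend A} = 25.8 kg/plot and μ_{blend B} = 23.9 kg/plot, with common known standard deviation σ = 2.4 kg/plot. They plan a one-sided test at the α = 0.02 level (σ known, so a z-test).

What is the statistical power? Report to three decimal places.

Power ≈ 0.927

Standardized effect: d = |μ_{blend A} − μ_{blend B}| / σ = |25.8 − 23.9| / 2.4 = 0.7917
Noncentrality parameter: δ = d / √(1/n₁ + 1/n₂) = 0.7917 / √(1/66 + 1/28) = 3.5102
Critical value for a one-sided test at α = 0.02: z_α = 2.054.
Power = P(Z > 2.054 − δ) = Φ(1.456) = 0.9274.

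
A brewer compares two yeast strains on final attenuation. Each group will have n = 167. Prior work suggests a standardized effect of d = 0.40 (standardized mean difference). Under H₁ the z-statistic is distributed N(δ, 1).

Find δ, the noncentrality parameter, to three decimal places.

δ ≈ 3.655

δ = d·√(n/2) = 0.40 × √(167/2) = 3.6551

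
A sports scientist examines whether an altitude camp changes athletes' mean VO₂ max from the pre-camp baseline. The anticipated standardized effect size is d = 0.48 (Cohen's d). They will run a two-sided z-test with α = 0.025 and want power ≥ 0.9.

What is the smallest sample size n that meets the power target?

Set Φ(δ − 2.241) = 0.9; then δ − 2.241 = Φ⁻¹(0.9) = 1.282, giving δ = 3.523.
(For δ > 0 the lower-tail rejection region contributes negligibly to power, so the one-term inversion is standard.)
δ = d·√n ⇒ n = (δ/d)² = (3.523 / 0.48)² = 53.87.
Rounding up, n = 54.

n = 54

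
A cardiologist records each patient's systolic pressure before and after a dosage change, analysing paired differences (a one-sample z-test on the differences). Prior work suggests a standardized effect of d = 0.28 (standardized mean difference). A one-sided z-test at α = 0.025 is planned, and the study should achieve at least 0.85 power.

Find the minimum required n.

n = 115

Set Φ(δ − 1.960) = 0.85; then δ − 1.960 = Φ⁻¹(0.85) = 1.036, giving δ = 2.996.
δ = d·√n ⇒ n = (δ/d)² = (2.996 / 0.28)² = 114.52.
Rounding up, n = 115.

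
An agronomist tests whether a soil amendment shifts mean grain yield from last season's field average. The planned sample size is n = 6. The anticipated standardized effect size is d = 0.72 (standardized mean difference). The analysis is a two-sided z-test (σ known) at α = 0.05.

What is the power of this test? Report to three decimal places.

Noncentrality parameter: δ = d·√n = 0.72 × √6 = 1.7636
Critical value for a two-sided test at α = 0.05: z_{α/2} = 1.960.
Power = Φ(δ − 1.960) + Φ(−δ − 1.960) = Φ(-0.196) + Φ(-3.724) = 0.4222 + 0.0001 = 0.4223.

Power ≈ 0.422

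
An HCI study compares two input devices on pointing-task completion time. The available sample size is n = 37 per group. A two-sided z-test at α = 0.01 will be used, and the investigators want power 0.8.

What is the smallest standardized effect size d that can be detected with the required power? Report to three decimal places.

d ≈ 0.795

Need Φ(δ − 2.576) = 0.8, so δ = 2.576 + 0.842 = 3.417.
(The second rejection-region term Φ(−δ − z_{α/2}) is negligible and dropped.)
δ = d·√(n/2) ⇒ d = δ/√(n/2) = 3.417/√(37/2) = 0.7945.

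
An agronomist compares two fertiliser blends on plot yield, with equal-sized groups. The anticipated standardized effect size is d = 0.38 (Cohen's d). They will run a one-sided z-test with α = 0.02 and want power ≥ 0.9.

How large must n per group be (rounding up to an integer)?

n = 155 per group

For power 0.9 need Φ(δ − z_{0.02}) = 0.9, so δ = z_{0.02} + z_{0.10} = 2.054 + 1.282 = 3.335.
δ = d·√(n/2) ⇒ n = 2(δ/d)² = 2 × (3.335 / 0.38)² = 154.08.
Rounding up, n = 155 per group.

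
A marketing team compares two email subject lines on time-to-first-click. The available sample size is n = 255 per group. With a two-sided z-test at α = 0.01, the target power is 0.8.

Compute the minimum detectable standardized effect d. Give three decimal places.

Required noncentrality: δ = z_{0.005} + z_{0.20} = 2.576 + 0.842 = 3.417.
(The second rejection-region term Φ(−δ − z_{α/2}) is negligible and dropped.)
δ = d·√(n/2) ⇒ d = δ/√(n/2) = 3.417/√(255/2) = 0.3027.

d ≈ 0.303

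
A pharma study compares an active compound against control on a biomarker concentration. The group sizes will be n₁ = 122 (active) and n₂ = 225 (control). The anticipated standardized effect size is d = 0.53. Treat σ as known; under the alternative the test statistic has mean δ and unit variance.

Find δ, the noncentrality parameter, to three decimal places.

The noncentrality parameter scales effect size by the design's sample-size factor: δ = d / √(1/n₁ + 1/n₂) = 0.53 / √(1/122 + 1/225) = 4.7139

δ ≈ 4.714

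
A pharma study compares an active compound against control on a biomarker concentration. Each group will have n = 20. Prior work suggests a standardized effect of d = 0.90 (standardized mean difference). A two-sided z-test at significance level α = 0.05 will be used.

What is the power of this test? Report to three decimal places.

Noncentrality parameter: δ = d·√(n/2) = 0.90 × √(20/2) = 2.8460
Two-sided α = 0.05 → critical value z_{0.025} = 1.960.
Power = Φ(δ − 1.960) + Φ(−δ − 1.960) = Φ(0.886) + Φ(-4.806) = 0.8122 + 0.0000 = 0.8122.

Power ≈ 0.812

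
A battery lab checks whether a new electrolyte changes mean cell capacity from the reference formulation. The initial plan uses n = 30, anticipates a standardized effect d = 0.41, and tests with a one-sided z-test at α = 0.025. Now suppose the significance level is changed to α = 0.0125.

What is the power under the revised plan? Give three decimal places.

δ = d·√n = 0.41 × √30 = 2.2457 (unchanged). New critical value: z_{0.0125} = 2.241.
Revised power = P(Z > 2.241 − δ) = Φ(0.004) = 0.5017.

Power ≈ 0.502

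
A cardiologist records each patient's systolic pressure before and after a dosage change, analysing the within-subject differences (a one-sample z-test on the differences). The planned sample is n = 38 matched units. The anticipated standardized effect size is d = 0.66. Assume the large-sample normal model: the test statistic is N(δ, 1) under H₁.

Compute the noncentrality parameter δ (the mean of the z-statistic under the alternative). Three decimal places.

δ ≈ 4.069

δ = d·√n = 0.66 × √38 = 4.0685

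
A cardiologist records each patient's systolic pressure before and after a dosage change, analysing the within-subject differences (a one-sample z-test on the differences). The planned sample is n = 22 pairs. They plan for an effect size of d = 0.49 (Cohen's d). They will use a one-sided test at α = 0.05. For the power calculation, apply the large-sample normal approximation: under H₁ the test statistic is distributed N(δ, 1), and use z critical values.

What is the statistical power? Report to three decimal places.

Noncentrality parameter: δ = d·√n = 0.49 × √22 = 2.2983
Critical value for a one-sided test at α = 0.05: z_α = 1.645.
Power = Φ(δ − 1.645) = Φ(0.653) = 0.7433.

Power ≈ 0.743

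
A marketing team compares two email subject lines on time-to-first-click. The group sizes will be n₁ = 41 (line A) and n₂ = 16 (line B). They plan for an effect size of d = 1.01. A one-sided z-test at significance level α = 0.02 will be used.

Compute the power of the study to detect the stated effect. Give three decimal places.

Noncentrality parameter: δ = d / √(1/n₁ + 1/n₂) = 1.01 / √(1/41 + 1/16) = 3.4264
One-sided α = 0.02 → critical value z_{0.02} = 2.054.
Power = Φ(δ − 2.054) = Φ(1.373) = 0.9151.

Power ≈ 0.915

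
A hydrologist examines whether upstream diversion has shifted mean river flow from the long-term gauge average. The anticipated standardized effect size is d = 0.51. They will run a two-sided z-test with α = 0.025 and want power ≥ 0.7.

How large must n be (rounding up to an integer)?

For power 0.7 need Φ(δ − z_{0.0125}) = 0.7, so δ = z_{0.0125} + z_{0.30} = 2.241 + 0.524 = 2.766.
(Ignoring the negligible lower-tail rejection probability gives the usual closed-form inversion.)
δ = d·√n ⇒ n = (δ/d)² = (2.766 / 0.51)² = 29.41.
Rounding up, n = 30.

n = 30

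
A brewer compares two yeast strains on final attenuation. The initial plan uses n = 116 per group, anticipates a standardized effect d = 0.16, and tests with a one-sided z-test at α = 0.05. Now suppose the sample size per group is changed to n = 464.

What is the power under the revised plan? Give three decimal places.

Power ≈ 0.786

With n = 464 per group: δ = d·√(n/2) = 0.16 × √(464/2) = 2.4370. Critical value z_{0.05} = 1.645.
Revised power = P(Z > 1.645 − δ) = Φ(0.792) = 0.7859.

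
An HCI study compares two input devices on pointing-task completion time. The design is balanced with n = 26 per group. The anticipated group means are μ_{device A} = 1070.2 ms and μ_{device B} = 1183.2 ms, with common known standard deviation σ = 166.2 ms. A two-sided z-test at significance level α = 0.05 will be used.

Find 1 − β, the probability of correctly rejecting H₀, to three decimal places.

Power ≈ 0.688

Standardized effect: d = |μ_{device A} − μ_{device B}| / σ = |1070.2 − 1183.2| / 166.2 = 0.6799
Noncentrality parameter: δ = d·√(n/2) = 0.6799 × √(26/2) = 2.4514
Critical value for a two-sided test at α = 0.05: z_{α/2} = 1.960.
Power = Φ(δ − 1.960) + Φ(−δ − 1.960) = Φ(0.491) + Φ(-4.411) = 0.6885 + 0.0000 = 0.6885.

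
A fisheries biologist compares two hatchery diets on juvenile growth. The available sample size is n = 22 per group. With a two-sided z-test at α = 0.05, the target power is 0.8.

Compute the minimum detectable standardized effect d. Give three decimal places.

Required noncentrality: δ = z_{0.025} + z_{0.20} = 1.960 + 0.842 = 2.802.
(The second rejection-region term Φ(−δ − z_{α/2}) is negligible and dropped.)
δ = d·√(n/2) ⇒ d = δ/√(n/2) = 2.802/√(22/2) = 0.8447.

d ≈ 0.845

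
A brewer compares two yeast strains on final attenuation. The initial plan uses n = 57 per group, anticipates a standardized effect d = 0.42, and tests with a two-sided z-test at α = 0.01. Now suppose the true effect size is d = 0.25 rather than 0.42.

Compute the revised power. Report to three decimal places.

Power ≈ 0.107

With d = 0.25: δ = d·√(n/2) = 0.25 × √(57/2) = 1.3346. Critical value z_{0.005} = 2.576.
Revised power = Φ(δ − 2.576) + Φ(−δ − 2.576) = Φ(-1.241) + Φ(-3.910) = 0.1073 + 0.0000 = 0.1073.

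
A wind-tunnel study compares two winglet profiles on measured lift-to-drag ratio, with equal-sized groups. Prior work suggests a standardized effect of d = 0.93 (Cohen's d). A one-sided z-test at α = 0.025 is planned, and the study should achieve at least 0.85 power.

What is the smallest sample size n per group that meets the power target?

n = 21 per group

Set Φ(δ − 1.960) = 0.85; then δ − 1.960 = Φ⁻¹(0.85) = 1.036, giving δ = 2.996.
δ = d·√(n/2) ⇒ n = 2(δ/d)² = 2 × (2.996 / 0.93)² = 20.76.
Round up to the next whole unit.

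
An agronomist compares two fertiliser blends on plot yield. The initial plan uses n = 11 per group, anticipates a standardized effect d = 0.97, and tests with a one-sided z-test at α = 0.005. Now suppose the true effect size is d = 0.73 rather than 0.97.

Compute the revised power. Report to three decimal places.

Power ≈ 0.194

With d = 0.73: δ = d·√(n/2) = 0.73 × √(11/2) = 1.7120. Critical value z_{0.005} = 2.576.
Revised power = Φ(δ − 2.576) = Φ(-0.864) = 0.1938.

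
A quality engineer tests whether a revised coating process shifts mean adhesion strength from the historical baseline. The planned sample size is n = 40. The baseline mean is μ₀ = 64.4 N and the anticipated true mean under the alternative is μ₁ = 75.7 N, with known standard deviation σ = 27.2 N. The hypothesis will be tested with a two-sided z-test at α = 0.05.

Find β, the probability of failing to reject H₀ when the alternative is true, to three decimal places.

β ≈ 0.252

Standardized effect: d = |μ₁ − μ₀| / σ = |75.7 − 64.4| / 27.2 = 0.4154
Noncentrality parameter: δ = d·√n = 0.4154 × √40 = 2.6275
Two-sided α = 0.05 → critical value z_{0.025} = 1.960.
Power = Φ(δ − 1.960) + Φ(−δ − 1.960) = Φ(0.668) + Φ(-4.587) = 0.7478 + 0.0000 = 0.7478.
Type II error: β = 1 − power = 1 − 0.7478 = 0.2522.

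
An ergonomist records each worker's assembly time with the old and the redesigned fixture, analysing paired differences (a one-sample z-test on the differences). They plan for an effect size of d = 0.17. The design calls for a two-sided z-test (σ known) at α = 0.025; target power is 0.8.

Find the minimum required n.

For power 0.8 need Φ(δ − z_{0.0125}) = 0.8, so δ = z_{0.0125} + z_{0.20} = 2.241 + 0.842 = 3.083.
(The Φ(−δ − z_{α/2}) term is vanishingly small for δ > 0 and is dropped in the standard sample-size formula.)
δ = d·√n ⇒ n = (δ/d)² = (3.083 / 0.17)² = 328.89.
Round up to the next whole unit.

n = 329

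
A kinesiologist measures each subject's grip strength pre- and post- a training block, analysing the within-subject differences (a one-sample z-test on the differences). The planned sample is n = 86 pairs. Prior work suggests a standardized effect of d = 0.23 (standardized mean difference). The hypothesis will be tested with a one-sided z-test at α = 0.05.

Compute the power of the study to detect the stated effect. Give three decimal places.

Power ≈ 0.687

Noncentrality parameter: λ = d·√n = 0.23 × √86 = 2.1329
One-sided α = 0.05 → critical value z_{0.05} = 1.645.
Power = P(Z > 1.645 − λ) = Φ(0.488) = 0.6873.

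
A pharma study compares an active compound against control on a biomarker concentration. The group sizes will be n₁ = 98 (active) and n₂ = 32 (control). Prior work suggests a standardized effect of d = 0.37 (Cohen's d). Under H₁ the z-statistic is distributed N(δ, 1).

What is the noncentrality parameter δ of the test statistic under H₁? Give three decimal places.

The noncentrality parameter scales effect size by the design's sample-size factor: δ = d / √(1/n₁ + 1/n₂) = 0.37 / √(1/98 + 1/32) = 1.8173

δ ≈ 1.817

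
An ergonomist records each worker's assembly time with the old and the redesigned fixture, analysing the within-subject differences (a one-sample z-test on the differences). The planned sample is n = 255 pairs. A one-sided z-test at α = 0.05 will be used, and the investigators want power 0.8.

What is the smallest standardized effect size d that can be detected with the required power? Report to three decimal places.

Required noncentrality: δ = z_{0.05} + z_{0.20} = 1.645 + 0.842 = 2.486.
δ = d·√n ⇒ d = δ/√n = 2.486/√255 = 0.1557.

d ≈ 0.156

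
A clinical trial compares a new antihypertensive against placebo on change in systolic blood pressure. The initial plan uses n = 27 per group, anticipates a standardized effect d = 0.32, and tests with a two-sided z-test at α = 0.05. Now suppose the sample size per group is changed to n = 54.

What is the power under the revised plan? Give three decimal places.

Power ≈ 0.383

With n = 54 per group: δ = d·√(n/2) = 0.32 × √(54/2) = 1.6628. Critical value z_{0.025} = 1.960.
Revised power = Φ(δ − 1.960) + Φ(−δ − 1.960) = Φ(-0.297) + Φ(-3.623) = 0.3832 + 0.0001 = 0.3833.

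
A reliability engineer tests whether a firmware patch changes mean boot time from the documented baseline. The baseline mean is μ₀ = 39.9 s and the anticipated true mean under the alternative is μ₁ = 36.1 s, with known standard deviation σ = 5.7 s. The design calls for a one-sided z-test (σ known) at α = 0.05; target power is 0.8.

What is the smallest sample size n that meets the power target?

n = 14

Standardized effect: d = |μ₁ − μ₀| / σ = |36.1 − 39.9| / 5.7 = 0.6667
Set Φ(δ − 1.645) = 0.8; then δ − 1.645 = Φ⁻¹(0.8) = 0.842, giving δ = 2.486.
δ = d·√n ⇒ n = (δ/d)² = (2.486 / 0.6667)² = 13.91.
Rounding up, n = 14.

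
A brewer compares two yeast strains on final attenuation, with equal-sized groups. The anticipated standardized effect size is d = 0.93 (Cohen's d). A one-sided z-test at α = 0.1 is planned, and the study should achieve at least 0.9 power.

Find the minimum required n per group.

For power 0.9 need Φ(δ − z_{0.1}) = 0.9, so δ = z_{0.1} + z_{0.10} = 1.282 + 1.282 = 2.563.
δ = d·√(n/2) ⇒ n = 2(δ/d)² = 2 × (2.563 / 0.93)² = 15.19.
Rounding up, n = 16 per group.

n = 16 per group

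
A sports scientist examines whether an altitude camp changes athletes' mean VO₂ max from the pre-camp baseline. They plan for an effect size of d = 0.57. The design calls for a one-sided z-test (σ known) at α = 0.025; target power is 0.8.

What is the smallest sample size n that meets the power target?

For power 0.8 need Φ(δ − z_{0.025}) = 0.8, so δ = z_{0.025} + z_{0.20} = 1.960 + 0.842 = 2.802.
δ = d·√n ⇒ n = (δ/d)² = (2.802 / 0.57)² = 24.16.
Round up to the next whole unit.

n = 25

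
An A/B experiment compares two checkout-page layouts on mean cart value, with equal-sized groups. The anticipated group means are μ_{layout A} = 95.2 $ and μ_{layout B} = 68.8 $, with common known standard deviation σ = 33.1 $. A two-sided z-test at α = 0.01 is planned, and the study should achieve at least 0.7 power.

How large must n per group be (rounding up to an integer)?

n = 31 per group

Standardized effect: d = |μ_{layout A} − μ_{layout B}| / σ = |95.2 − 68.8| / 33.1 = 0.7976
Set Φ(δ − 2.576) = 0.7; then δ − 2.576 = Φ⁻¹(0.7) = 0.524, giving δ = 3.100.
(Ignoring the negligible lower-tail rejection probability gives the usual closed-form inversion.)
δ = d·√(n/2) ⇒ n = 2(δ/d)² = 2 × (3.100 / 0.7976)² = 30.22.
Rounding up, n = 31 per group.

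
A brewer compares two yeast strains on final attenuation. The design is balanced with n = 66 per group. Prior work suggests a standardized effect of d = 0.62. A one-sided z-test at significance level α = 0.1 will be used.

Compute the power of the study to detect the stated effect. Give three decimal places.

Power ≈ 0.989

Noncentrality parameter: δ = d·√(n/2) = 0.62 × √(66/2) = 3.5616
Critical value for a one-sided test at α = 0.1: z_α = 1.282.
Power = P(Z > 1.282 − δ) = Φ(2.280) = 0.9887.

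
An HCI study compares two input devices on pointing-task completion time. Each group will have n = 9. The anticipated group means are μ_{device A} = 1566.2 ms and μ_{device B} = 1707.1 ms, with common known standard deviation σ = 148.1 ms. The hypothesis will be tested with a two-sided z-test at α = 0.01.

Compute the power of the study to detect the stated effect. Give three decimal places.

Standardized effect: d = |μ_{device A} − μ_{device B}| / σ = |1566.2 − 1707.1| / 148.1 = 0.9514
Noncentrality parameter: δ = d·√(n/2) = 0.9514 × √(9/2) = 2.0182
Critical value for a two-sided test at α = 0.01: z_{α/2} = 2.576.
Power = Φ(δ − 2.576) + Φ(−δ − 2.576) = Φ(-0.558) + Φ(-4.594) = 0.2885 + 0.0000 = 0.2885.

Power ≈ 0.289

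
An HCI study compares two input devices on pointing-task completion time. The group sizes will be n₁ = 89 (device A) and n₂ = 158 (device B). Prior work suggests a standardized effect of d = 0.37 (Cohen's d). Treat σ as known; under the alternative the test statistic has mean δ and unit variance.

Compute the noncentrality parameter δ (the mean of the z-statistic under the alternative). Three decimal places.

δ = d / √(1/n₁ + 1/n₂) = 0.37 / √(1/89 + 1/158) = 2.7918

δ ≈ 2.792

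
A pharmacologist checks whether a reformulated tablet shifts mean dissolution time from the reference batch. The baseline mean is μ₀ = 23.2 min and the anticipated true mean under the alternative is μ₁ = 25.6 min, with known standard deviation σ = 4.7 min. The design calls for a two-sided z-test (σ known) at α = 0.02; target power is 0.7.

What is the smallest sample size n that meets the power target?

n = 32

Standardized effect: d = |μ₁ − μ₀| / σ = |25.6 − 23.2| / 4.7 = 0.5106
Set Φ(δ − 2.326) = 0.7; then δ − 2.326 = Φ⁻¹(0.7) = 0.524, giving δ = 2.851.
(The Φ(−δ − z_{α/2}) term is vanishingly small for δ > 0 and is dropped in the standard sample-size formula.)
δ = d·√n ⇒ n = (δ/d)² = (2.851 / 0.5106)² = 31.17.
Rounding up, n = 32.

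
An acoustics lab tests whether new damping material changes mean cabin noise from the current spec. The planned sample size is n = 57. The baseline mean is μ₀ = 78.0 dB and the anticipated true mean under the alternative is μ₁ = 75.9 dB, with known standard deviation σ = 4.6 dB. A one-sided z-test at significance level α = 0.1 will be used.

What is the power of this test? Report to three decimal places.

Standardized effect: d = |μ₁ − μ₀| / σ = |75.9 − 78.0| / 4.6 = 0.4565
Noncentrality parameter: δ = d·√n = 0.4565 × √57 = 3.4467
Critical value for a one-sided test at α = 0.1: z_α = 1.282.
Power = P(Z > 1.282 − δ) = Φ(2.165) = 0.9848.

Power ≈ 0.985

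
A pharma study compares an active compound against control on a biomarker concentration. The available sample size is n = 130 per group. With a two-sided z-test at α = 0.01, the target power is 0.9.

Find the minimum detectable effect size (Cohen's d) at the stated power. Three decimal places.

Required noncentrality: δ = z_{0.005} + z_{0.10} = 2.576 + 1.282 = 3.857.
(Lower-tail contribution to power is negligible for δ > 0.)
δ = d·√(n/2) ⇒ d = δ/√(n/2) = 3.857/√(130/2) = 0.4784.

d ≈ 0.478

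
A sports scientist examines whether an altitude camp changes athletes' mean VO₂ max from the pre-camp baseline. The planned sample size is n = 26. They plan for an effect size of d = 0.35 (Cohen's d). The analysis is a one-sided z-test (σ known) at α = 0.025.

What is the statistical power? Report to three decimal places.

Noncentrality parameter: δ = d·√n = 0.35 × √26 = 1.7847
One-sided α = 0.025 → critical value z_{0.025} = 1.960.
Power = P(Z > 1.960 − δ) = Φ(-0.175) = 0.4304.

Power ≈ 0.430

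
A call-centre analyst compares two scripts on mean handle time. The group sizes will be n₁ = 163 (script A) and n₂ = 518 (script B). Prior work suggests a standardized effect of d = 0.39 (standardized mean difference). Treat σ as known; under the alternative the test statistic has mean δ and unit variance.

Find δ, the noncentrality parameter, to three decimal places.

The noncentrality parameter scales effect size by the design's sample-size factor: δ = d / √(1/n₁ + 1/n₂) = 0.39 / √(1/163 + 1/518) = 4.3426

δ ≈ 4.343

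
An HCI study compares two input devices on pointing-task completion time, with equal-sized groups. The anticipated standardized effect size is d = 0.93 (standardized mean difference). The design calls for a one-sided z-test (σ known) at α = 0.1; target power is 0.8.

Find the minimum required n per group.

Set Φ(δ − 1.282) = 0.8; then δ − 1.282 = Φ⁻¹(0.8) = 0.842, giving δ = 2.123.
δ = d·√(n/2) ⇒ n = 2(δ/d)² = 2 × (2.123 / 0.93)² = 10.42.
Rounding up, n = 11 per group.

n = 11 per group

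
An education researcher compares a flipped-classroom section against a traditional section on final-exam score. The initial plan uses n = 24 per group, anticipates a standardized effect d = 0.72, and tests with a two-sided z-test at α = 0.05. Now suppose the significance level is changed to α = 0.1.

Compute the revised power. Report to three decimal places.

δ = d·√(n/2) = 0.72 × √(24/2) = 2.4942 (unchanged). New critical value: z_{0.05} = 1.645.
Revised power = Φ(δ − 1.645) + Φ(−δ − 1.645) = Φ(0.849) + Φ(-4.139) = 0.8021 + 0.0000 = 0.8022.

Power ≈ 0.802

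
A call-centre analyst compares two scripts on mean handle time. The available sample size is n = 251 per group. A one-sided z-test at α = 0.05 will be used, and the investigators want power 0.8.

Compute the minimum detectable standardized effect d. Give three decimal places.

Need Φ(δ − 1.645) = 0.8, so δ = 1.645 + 0.842 = 2.486.
δ = d·√(n/2) ⇒ d = δ/√(n/2) = 2.486/√(251/2) = 0.2220.

d ≈ 0.222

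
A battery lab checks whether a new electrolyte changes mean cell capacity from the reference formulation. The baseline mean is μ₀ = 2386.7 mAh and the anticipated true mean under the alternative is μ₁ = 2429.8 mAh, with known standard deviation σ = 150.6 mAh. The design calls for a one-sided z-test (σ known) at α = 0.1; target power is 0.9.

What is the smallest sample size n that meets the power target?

n = 81

Standardized effect: d = |μ₁ − μ₀| / σ = |2429.8 − 2386.7| / 150.6 = 0.2862
For power 0.9 need Φ(δ − z_{0.1}) = 0.9, so δ = z_{0.1} + z_{0.10} = 1.282 + 1.282 = 2.563.
δ = d·√n ⇒ n = (δ/d)² = (2.563 / 0.2862)² = 80.21.
Round up to the next whole unit.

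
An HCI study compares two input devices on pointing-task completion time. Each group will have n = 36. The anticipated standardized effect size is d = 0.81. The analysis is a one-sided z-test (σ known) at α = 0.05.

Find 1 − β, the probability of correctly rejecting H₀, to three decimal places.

Power ≈ 0.963

Noncentrality parameter: δ = d·√(n/2) = 0.81 × √(36/2) = 3.4365
Critical value for a one-sided test at α = 0.05: z_α = 1.645.
Power = P(Z > 1.645 − δ) = Φ(1.792) = 0.9634.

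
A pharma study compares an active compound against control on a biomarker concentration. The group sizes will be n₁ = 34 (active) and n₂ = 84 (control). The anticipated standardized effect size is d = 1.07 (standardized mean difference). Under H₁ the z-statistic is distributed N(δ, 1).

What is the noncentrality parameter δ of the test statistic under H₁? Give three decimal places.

δ = d / √(1/n₁ + 1/n₂) = 1.07 / √(1/34 + 1/84) = 5.2641

δ ≈ 5.264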